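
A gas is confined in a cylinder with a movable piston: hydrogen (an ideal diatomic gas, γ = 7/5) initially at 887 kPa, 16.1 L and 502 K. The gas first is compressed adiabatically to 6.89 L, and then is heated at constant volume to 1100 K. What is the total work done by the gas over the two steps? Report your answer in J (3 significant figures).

W_total ≈ -14400 J

Step 1 (adiabatic): W = (P₁V₁ − P₂V₂)/(γ−1) = (14281 − 20054)/0.4 = -14432 J.
Step 2 (isochoric): W = 0 (constant volume).
W_total = -14432 + 0 = -14432 J.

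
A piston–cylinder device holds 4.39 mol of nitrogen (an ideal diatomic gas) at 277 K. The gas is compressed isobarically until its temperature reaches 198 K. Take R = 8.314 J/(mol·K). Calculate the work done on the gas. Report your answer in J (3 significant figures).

W ≈ 2880 J

Isobaric: W = P ΔV = nR ΔT.
W = (4.39)(8.314)(198 − 277) = -2883 J.
Work on gas = −W_by = 2883 J.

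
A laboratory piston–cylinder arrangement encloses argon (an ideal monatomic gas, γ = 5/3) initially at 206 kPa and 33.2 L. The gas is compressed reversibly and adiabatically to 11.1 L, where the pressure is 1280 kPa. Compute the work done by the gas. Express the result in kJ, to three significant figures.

W ≈ -11.1 kJ

Adiabatic: W = (P₁V₁ − P₂V₂)/(γ − 1) with γ = 5/3.
P₁V₁ = 6839 J, P₂V₂ = 14208 J.
W = (6839 − 14208) / 0.6667 = -11053 J.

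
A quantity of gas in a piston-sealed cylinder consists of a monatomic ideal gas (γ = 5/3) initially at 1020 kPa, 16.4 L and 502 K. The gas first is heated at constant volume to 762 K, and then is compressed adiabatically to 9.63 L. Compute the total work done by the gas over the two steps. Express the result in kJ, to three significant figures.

Step 1 (isochoric): W = 0 (constant volume).
After step 1: P = 1548 kPa (V unchanged).
Step 2 (adiabatic): W = (P₁V₁ − P₂V₂)/(γ−1) = (25392 − 36211)/0.667 = -16229 J.
W_total = 0 − 16229 = -16229 J.

W_total ≈ -16.2 kJ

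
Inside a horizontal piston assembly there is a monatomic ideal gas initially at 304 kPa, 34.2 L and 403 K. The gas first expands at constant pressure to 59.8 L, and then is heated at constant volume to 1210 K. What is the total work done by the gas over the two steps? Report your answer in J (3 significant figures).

Step 1 (isobaric): W = PΔV = (304 kPa)(59.8 − 34.2 L) = 7782 J.
Step 2 (isochoric): W = 0 (constant volume).
W_total = 7782 + 0 = 7782 J.

W_total ≈ 7780 J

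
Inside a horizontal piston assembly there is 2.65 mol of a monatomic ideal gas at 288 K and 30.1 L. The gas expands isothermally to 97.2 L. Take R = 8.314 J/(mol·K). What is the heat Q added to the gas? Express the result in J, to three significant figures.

Isothermal ⇒ ΔU = 0, so Q = W = nRT ln(V₂/V₁).
Q = (2.65)(8.314)(288) ln(97.2/30.1) = 6345 × 1.172 = 7438 J.

Q ≈ 7440 J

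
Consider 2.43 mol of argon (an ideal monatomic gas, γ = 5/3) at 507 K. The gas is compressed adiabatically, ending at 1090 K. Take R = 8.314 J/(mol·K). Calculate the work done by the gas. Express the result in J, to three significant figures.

Adiabatic ⇒ Q = 0, so W_by = −ΔU = nCᵥ(T₁ − T₂).
Cᵥ = 3R/2 = 12.47 J/(mol·K).
W = (2.43)(12.47)(507 − 1090) = -17668 J.

W ≈ -17700 J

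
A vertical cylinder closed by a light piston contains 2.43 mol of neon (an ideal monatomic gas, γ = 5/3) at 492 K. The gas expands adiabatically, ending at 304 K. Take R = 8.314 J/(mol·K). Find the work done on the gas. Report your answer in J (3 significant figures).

W ≈ -5700 J

Adiabatic ⇒ Q = 0, so W_by = −ΔU = nCᵥ(T₁ − T₂).
Cᵥ = 3R/2 = 12.47 J/(mol·K).
W = (2.43)(12.47)(492 − 304) = 5697 J.
Work on gas = −W_by = -5697 J.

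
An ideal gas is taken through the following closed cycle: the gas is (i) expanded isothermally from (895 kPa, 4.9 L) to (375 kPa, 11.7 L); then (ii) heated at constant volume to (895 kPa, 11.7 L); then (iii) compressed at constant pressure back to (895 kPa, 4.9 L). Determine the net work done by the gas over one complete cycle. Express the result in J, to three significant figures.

Leg (i): W = PᵢVᵢ ln(V_f/Vᵢ) = (4386) ln(11.7/4.9) = 3817 J.
Leg (ii): W = 0.
Leg (iii): W = PΔV = (895)(4.9 − 11.7) = -6086 J.
W_net = 3817 − 6086 = -2269 J.

W_net ≈ -2270 J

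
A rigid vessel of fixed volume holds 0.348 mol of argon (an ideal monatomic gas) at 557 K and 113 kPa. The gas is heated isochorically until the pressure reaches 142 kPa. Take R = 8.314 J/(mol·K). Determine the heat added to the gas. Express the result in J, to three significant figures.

Q ≈ 620 J

Constant volume ⇒ W = 0, so Q = ΔU = nCᵥΔT with Cᵥ = 3R/2 = 12.47 J/(mol·K).
At constant V, T₂/T₁ = P₂/P₁ ⇒ ΔT = T₁(P₂/P₁ − 1) = 557·(142/113 − 1) = 142.9 K.
ΔU = (0.348)(12.47)(142.9) = 620.4 J.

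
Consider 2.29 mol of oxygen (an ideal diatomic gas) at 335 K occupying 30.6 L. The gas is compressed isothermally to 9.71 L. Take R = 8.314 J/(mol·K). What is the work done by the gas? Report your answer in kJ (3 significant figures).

W ≈ -7.32 kJ

Isothermal: W = nRT ln(V₂/V₁).
W = (2.29)(8.314)(335) × ln(9.71/30.6)
  = 6378 × -1.148
W_by_gas = -7321 J.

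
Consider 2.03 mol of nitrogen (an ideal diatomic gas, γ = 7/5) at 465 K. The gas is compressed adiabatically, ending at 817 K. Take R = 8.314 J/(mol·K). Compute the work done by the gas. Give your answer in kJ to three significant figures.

Adiabatic ⇒ Q = 0, so W_by = −ΔU = nCᵥ(T₁ − T₂).
Cᵥ = 5R/2 = 20.79 J/(mol·K).
W = (2.03)(20.79)(465 − 817) = -14852 J.

W ≈ -14.9 kJ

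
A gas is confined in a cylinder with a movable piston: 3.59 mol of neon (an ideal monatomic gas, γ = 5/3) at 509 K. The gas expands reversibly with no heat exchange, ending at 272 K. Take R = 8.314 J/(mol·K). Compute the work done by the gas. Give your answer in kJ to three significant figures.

Adiabatic ⇒ Q = 0, so W_by = −ΔU = nCᵥ(T₁ − T₂).
Cᵥ = 3R/2 = 12.47 J/(mol·K).
W = (3.59)(12.47)(509 − 272) = 10611 J.

W ≈ 10.6 kJ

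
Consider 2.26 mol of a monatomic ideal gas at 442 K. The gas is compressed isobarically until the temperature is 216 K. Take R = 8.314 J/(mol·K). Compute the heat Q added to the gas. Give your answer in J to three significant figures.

Isobaric: W = nRΔT = (2.26)(8.314)(-226) = -4246 J.
ΔU = nCᵥΔT with Cᵥ = 3R/2: ΔU = (2.26)(12.47)(-226) = -6370 J.
Q = ΔU + W = -6370 − 4246 = -10616 J.

Q ≈ -10600 J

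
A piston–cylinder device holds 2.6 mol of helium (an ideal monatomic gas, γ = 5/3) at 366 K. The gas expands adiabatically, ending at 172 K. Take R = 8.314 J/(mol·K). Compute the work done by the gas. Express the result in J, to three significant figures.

Adiabatic ⇒ Q = 0, so W_by = −ΔU = nCᵥ(T₁ − T₂).
Cᵥ = 3R/2 = 12.47 J/(mol·K).
W = (2.6)(12.47)(366 − 172) = 6290 J.

W ≈ 6290 J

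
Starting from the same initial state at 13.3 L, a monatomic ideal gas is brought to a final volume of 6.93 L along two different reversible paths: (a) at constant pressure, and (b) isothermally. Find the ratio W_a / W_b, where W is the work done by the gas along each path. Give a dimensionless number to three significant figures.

Path (a) isobaric: W = P₁(V₂ − V₁) → W_a/(P₁V₁) = -0.4789.
Path (b) isothermal: W = P₁V₁ ln(V₂/V₁) → W_b/(P₁V₁) = -0.6519.
W_a / W_b = -0.4789 / -0.6519 = 0.7347.

W_a / W_b ≈ 0.735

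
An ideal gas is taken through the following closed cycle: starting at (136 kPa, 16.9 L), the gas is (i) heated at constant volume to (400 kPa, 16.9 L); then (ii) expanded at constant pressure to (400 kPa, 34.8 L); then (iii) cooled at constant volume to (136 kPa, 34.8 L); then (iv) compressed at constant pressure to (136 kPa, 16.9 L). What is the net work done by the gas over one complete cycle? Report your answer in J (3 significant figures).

W_net ≈ 4730 J

Constant-volume legs do no work.
W(ii) = (400)(34.8 − 16.9) = 7160 J; W(iv) = (136)(16.9 − 34.8) = -2434 J.
W_net = 7160 − 2434 = 4726 J (the clockwise enclosed area).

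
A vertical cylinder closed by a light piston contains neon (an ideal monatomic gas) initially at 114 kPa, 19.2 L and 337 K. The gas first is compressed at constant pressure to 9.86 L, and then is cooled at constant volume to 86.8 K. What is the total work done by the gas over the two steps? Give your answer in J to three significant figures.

Step 1 (isobaric): W = PΔV = (114 kPa)(9.86 − 19.2 L) = -1065 J.
Step 2 (isochoric): W = 0 (constant volume).
W_total = -1065 + 0 = -1065 J.

W_total ≈ -1060 J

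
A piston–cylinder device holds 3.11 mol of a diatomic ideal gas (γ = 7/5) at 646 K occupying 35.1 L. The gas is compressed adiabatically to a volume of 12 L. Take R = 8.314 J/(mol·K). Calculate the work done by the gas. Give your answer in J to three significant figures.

W ≈ -22400 J

Adiabatic: TV^(γ−1) = const with γ = 7/5.
T₂ = T₁ (V₁/V₂)^(γ−1) = 646 × (35.1/12)^0.4 = 646 × 1.536 = 992.4 K.
W_by = nCᵥ(T₁ − T₂) = (3.11)(20.79)(646 − 992.4) = -22391 J.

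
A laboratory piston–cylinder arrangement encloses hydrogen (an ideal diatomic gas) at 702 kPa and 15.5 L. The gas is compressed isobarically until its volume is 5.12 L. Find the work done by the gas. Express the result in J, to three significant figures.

Isobaric: W = P ΔV.
W = (702 kPa)(5.12 − 15.5 L) = (702)(-10.38) = -7287 J.

W ≈ -7290 J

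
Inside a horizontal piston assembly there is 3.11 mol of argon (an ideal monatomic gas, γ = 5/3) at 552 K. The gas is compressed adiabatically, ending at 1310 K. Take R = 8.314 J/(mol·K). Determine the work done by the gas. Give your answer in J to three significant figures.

W ≈ -29400 J

Adiabatic ⇒ Q = 0, so W_by = −ΔU = nCᵥ(T₁ − T₂).
Cᵥ = 3R/2 = 12.47 J/(mol·K).
W = (3.11)(12.47)(552 − 1310) = -29399 J.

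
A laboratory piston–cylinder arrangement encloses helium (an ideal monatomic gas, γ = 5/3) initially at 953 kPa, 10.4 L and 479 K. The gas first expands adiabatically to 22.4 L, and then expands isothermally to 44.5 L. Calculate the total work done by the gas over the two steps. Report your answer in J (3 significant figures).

W_total ≈ 10000 J

Step 1 (adiabatic): W = (P₁V₁ − P₂V₂)/(γ−1) = (9911 − 5943)/0.667 = 5953 J.
After step 1: P = 265.3 kPa, V = 22.4 L, T = 287.2 K.
Step 2 (isothermal): W = P₁V₁ ln(V₂/V₁) = (5943) ln(44.5/22.4) = 4079 J.
W_total = 5953 + 4079 = 10032 J.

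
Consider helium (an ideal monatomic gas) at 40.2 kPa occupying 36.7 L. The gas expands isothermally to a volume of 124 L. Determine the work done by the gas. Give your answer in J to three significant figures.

W ≈ 1800 J

Isothermal: W = nRT ln(V₂/V₁) = P₁V₁ ln(V₂/V₁).
P₁V₁ = (40.2 kPa)(36.7 L) = 1475 J.
W = 1475 × ln(124/36.7) = 1475 × 1.218
W_by_gas = 1796 J.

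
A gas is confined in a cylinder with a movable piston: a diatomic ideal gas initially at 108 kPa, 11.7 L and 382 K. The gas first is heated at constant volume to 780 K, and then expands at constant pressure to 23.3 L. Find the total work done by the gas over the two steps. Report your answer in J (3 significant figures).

W_total ≈ 2560 J

Step 1 (isochoric): W = 0 (constant volume).
After step 1: P = 220.5 kPa (V unchanged).
Step 2 (isobaric): W = PΔV = (220.5 kPa)(23.3 − 11.7 L) = 2558 J.
W_total = 0 + 2558 = 2558 J.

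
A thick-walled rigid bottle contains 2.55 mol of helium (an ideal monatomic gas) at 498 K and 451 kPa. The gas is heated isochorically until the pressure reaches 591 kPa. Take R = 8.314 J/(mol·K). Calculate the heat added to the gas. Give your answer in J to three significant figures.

Constant volume ⇒ W = 0, so Q = ΔU = nCᵥΔT with Cᵥ = 3R/2 = 12.47 J/(mol·K).
At constant V, T₂/T₁ = P₂/P₁ ⇒ ΔT = T₁(P₂/P₁ − 1) = 498·(591/451 − 1) = 154.6 K.
ΔU = (2.55)(12.47)(154.6) = 4916 J.

Q ≈ 4920 J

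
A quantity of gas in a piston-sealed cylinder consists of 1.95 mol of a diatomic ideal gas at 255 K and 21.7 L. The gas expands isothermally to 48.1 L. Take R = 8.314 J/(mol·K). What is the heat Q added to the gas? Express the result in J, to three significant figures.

Isothermal ⇒ ΔU = 0, so Q = W = nRT ln(V₂/V₁).
Q = (1.95)(8.314)(255) ln(48.1/21.7) = 4134 × 0.796 = 3291 J.

Q ≈ 3290 J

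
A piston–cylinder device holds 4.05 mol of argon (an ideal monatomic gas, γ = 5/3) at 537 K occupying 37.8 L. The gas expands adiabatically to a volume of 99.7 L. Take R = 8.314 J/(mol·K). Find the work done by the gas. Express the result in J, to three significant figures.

Adiabatic: TV^(γ−1) = const with γ = 5/3.
T₂ = T₁ (V₁/V₂)^(γ−1) = 537 × (37.8/99.7)^0.667 = 537 × 0.5238 = 281.3 K.
W_by = nCᵥ(T₁ − T₂) = (4.05)(12.47)(537 − 281.3) = 12915 J.

W ≈ 12900 J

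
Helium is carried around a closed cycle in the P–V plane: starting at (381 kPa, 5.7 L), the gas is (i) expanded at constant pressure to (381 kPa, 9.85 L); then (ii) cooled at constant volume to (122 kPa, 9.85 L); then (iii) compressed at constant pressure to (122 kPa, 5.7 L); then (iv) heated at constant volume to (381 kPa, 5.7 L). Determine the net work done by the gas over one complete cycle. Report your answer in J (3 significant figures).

Constant-volume legs do no work.
W(i) = (381)(9.85 − 5.7) = 1581 J; W(iii) = (122)(5.7 − 9.85) = -506.3 J.
W_net = 1581 − 506.3 = 1075 J (the clockwise enclosed area).

W_net ≈ 1070 J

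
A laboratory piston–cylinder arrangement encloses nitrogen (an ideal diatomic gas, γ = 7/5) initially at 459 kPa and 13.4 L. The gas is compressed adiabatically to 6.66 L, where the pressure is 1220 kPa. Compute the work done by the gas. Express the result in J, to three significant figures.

Adiabatic: W = (P₁V₁ − P₂V₂)/(γ − 1) with γ = 7/5.
P₁V₁ = 6151 J, P₂V₂ = 8125 J.
W = (6151 − 8125) / 0.4 = -4936 J.

W ≈ -4940 J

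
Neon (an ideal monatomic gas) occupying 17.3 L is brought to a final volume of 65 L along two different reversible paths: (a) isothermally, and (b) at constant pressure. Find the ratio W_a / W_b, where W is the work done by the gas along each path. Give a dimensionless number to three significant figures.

Path (a) isothermal: W = P₁V₁ ln(V₂/V₁) → W_a/(P₁V₁) = 1.324.
Path (b) isobaric: W = P₁(V₂ − V₁) → W_b/(P₁V₁) = 2.757.
W_a / W_b = 1.324 / 2.757 = 0.4801.

W_a / W_b ≈ 0.480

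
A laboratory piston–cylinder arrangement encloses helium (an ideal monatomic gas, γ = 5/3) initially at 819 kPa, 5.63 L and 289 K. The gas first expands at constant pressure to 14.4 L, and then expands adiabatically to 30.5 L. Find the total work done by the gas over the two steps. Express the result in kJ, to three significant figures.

W_total ≈ 14.1 kJ

Step 1 (isobaric): W = PΔV = (819 kPa)(14.4 − 5.63 L) = 7183 J.
After step 1: P = 819 kPa, V = 14.4 L, T = 739.2 K.
Step 2 (adiabatic): W = (P₁V₁ − P₂V₂)/(γ−1) = (11794 − 7151)/0.667 = 6964 J.
W_total = 7183 + 6964 = 14147 J.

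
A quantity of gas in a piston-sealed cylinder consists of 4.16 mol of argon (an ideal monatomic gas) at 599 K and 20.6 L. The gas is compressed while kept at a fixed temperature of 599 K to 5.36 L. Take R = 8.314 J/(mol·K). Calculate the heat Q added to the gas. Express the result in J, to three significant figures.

Q ≈ -27900 J

Isothermal ⇒ ΔU = 0, so Q = W = nRT ln(V₂/V₁).
Q = (4.16)(8.314)(599) ln(5.36/20.6) = 20717 × -1.346 = -27892 J.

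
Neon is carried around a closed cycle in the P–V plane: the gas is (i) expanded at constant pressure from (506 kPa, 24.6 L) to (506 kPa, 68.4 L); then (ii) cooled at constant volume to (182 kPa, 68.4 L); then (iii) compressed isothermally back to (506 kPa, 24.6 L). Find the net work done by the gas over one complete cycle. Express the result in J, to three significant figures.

W_net ≈ 9430 J

Leg (i): W = PΔV = (506)(68.4 − 24.6) = 22163 J.
Leg (ii): W = 0.
Leg (iii): W = PᵢVᵢ ln(V_f/Vᵢ) = (12449) ln(24.6/68.4) = -12730 J.
W_net = 22163 − 12730 = 9432 J.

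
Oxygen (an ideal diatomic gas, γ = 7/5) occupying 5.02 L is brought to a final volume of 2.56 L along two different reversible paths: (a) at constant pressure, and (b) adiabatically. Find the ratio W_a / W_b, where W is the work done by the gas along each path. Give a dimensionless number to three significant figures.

W_a / W_b ≈ 0.634

Path (a) isobaric: W = P₁(V₂ − V₁) → W_a/(P₁V₁) = -0.49.
Path (b) adiabatic: W = P₁V₁(1 − (V₁/V₂)^(γ−1))/(γ−1) → W_b/(P₁V₁) = -0.7728.
W_a / W_b = -0.49 / -0.7728 = 0.6341.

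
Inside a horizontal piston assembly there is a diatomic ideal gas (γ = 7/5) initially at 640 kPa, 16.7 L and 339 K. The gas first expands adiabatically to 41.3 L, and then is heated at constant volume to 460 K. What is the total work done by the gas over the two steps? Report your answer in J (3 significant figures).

Step 1 (adiabatic): W = (P₁V₁ − P₂V₂)/(γ−1) = (10688 − 7441)/0.4 = 8119 J.
Step 2 (isochoric): W = 0 (constant volume).
W_total = 8119 + 0 = 8119 J.

W_total ≈ 8120 J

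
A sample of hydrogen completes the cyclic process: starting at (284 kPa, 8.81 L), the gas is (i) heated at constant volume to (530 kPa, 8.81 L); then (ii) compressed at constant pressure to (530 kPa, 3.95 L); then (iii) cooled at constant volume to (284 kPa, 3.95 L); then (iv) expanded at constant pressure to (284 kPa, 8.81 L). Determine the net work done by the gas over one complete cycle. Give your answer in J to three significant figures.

W_net ≈ -1200 J

Constant-volume legs do no work.
W(ii) = (530)(3.95 − 8.81) = -2576 J; W(iv) = (284)(8.81 − 3.95) = 1380 J.
W_net = -2576 + 1380 = -1196 J (the counter-clockwise enclosed area).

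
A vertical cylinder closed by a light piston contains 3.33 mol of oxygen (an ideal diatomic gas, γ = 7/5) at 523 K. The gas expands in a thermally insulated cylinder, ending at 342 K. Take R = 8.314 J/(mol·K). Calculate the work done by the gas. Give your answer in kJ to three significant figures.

Adiabatic ⇒ Q = 0, so W_by = −ΔU = nCᵥ(T₁ − T₂).
Cᵥ = 5R/2 = 20.79 J/(mol·K).
W = (3.33)(20.79)(523 − 342) = 12528 J.

W ≈ 12.5 kJ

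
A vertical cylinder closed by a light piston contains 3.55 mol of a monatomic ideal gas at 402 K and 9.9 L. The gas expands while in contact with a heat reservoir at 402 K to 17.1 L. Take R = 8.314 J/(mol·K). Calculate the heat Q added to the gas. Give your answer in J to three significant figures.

Q ≈ 6480 J

Isothermal ⇒ ΔU = 0, so Q = W = nRT ln(V₂/V₁).
Q = (3.55)(8.314)(402) ln(17.1/9.9) = 11865 × 0.5465 = 6485 J.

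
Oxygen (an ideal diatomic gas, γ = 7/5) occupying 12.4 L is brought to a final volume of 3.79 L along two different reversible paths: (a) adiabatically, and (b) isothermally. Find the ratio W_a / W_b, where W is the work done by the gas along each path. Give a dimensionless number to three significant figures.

W_a / W_b ≈ 1.28

Path (a) adiabatic: W = P₁V₁(1 − (V₁/V₂)^(γ−1))/(γ−1) → W_a/(P₁V₁) = -1.517.
Path (b) isothermal: W = P₁V₁ ln(V₂/V₁) → W_b/(P₁V₁) = -1.185.
W_a / W_b = -1.517 / -1.185 = 1.279.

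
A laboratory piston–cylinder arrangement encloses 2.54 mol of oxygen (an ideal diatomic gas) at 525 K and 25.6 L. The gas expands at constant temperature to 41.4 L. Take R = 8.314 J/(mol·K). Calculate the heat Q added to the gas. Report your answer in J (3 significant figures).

Isothermal ⇒ ΔU = 0, so Q = W = nRT ln(V₂/V₁).
Q = (2.54)(8.314)(525) ln(41.4/25.6) = 11087 × 0.4807 = 5329 J.

Q ≈ 5330 J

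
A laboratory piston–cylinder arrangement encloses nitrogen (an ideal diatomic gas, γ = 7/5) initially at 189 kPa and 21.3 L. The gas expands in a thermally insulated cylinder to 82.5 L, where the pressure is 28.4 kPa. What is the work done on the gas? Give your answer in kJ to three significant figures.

W ≈ -4.21 kJ

Adiabatic: W = (P₁V₁ − P₂V₂)/(γ − 1) with γ = 7/5.
P₁V₁ = 4026 J, P₂V₂ = 2343 J.
W = (4026 − 2343) / 0.4 = 4207 J.
Work on gas = −W_by = -4207 J.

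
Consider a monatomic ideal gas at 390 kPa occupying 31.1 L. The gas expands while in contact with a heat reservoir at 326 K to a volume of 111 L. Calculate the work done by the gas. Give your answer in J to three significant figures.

Isothermal: W = nRT ln(V₂/V₁) = P₁V₁ ln(V₂/V₁).
P₁V₁ = (390 kPa)(31.1 L) = 12129 J.
W = 12129 × ln(111/31.1) = 12129 × 1.272
W_by_gas = 15432 J.

W ≈ 15400 J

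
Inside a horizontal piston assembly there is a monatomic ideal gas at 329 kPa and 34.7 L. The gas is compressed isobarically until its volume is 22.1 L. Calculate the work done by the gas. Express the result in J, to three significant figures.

Isobaric: W = P ΔV.
W = (329 kPa)(22.1 − 34.7 L) = (329)(-12.6) = -4145 J.

W ≈ -4150 J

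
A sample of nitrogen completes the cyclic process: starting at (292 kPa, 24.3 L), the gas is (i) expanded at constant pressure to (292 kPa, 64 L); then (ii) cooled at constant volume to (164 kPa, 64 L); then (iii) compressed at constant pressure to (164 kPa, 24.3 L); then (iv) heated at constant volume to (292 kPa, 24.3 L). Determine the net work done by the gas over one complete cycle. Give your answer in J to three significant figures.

W_net ≈ 5080 J

Constant-volume legs do no work.
W(i) = (292)(64 − 24.3) = 11592 J; W(iii) = (164)(24.3 − 64) = -6511 J.
W_net = 11592 − 6511 = 5082 J (the clockwise enclosed area).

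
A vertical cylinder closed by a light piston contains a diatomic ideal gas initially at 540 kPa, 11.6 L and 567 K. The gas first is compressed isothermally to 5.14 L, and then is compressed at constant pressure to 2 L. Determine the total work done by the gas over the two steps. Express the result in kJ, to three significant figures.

Step 1 (isothermal): W = P₁V₁ ln(V₂/V₁) = (6264) ln(5.14/11.6) = -5099 J.
After step 1: P = 1219 kPa, V = 5.14 L, T = 567 K.
Step 2 (isobaric): W = PΔV = (1219 kPa)(2 − 5.14 L) = -3827 J.
W_total = -5099 − 3827 = -8925 J.

W_total ≈ -8.93 kJ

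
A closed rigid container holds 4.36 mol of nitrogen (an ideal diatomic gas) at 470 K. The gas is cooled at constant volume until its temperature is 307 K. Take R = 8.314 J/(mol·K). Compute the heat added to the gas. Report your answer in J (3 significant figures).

Q ≈ -14800 J

Constant volume ⇒ W = 0, so Q = ΔU = nCᵥΔT with Cᵥ = 5R/2 = 20.79 J/(mol·K).
ΔU = (4.36)(20.79)(307 − 470) = -14771 J.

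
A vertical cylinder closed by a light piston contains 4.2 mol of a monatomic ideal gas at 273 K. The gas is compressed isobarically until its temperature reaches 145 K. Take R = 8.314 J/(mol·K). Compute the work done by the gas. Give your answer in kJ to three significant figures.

W ≈ -4.47 kJ

Isobaric: W = P ΔV = nR ΔT.
W = (4.2)(8.314)(145 − 273) = -4470 J.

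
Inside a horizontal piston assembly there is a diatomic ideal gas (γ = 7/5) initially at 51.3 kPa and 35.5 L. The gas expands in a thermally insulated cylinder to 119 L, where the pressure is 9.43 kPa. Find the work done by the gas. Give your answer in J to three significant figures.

Adiabatic: W = (P₁V₁ − P₂V₂)/(γ − 1) with γ = 7/5.
P₁V₁ = 1821 J, P₂V₂ = 1122 J.
W = (1821 − 1122) / 0.4 = 1747 J.

W ≈ 1750 J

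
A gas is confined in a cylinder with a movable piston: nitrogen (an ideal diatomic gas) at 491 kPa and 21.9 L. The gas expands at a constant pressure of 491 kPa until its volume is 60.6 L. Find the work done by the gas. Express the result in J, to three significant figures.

W ≈ 19000 J

Isobaric: W = P ΔV.
W = (491 kPa)(60.6 − 21.9 L) = (491)(38.7) = 19002 J.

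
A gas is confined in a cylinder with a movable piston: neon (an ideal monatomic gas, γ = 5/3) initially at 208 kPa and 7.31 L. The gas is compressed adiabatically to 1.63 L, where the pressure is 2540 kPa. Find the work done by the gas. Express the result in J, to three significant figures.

W ≈ -3930 J

Adiabatic: W = (P₁V₁ − P₂V₂)/(γ − 1) with γ = 5/3.
P₁V₁ = 1520 J, P₂V₂ = 4140 J.
W = (1520 − 4140) / 0.6667 = -3930 J.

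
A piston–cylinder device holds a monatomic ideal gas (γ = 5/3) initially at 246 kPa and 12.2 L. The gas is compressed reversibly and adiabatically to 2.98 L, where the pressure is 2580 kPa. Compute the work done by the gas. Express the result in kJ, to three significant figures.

W ≈ -7.03 kJ

Adiabatic: W = (P₁V₁ − P₂V₂)/(γ − 1) with γ = 5/3.
P₁V₁ = 3001 J, P₂V₂ = 7688 J.
W = (3001 − 7688) / 0.6667 = -7031 J.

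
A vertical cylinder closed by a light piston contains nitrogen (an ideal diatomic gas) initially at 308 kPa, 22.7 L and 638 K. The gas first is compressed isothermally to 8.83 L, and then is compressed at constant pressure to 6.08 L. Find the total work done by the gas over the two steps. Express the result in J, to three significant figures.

Step 1 (isothermal): W = P₁V₁ ln(V₂/V₁) = (6992) ln(8.83/22.7) = -6602 J.
After step 1: P = 791.8 kPa, V = 8.83 L, T = 638 K.
Step 2 (isobaric): W = PΔV = (791.8 kPa)(6.08 − 8.83 L) = -2177 J.
W_total = -6602 − 2177 = -8779 J.

W_total ≈ -8780 J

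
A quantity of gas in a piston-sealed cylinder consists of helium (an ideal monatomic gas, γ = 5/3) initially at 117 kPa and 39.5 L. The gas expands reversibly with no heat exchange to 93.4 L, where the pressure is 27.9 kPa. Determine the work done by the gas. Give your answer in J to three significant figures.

W ≈ 3020 J

Adiabatic: W = (P₁V₁ − P₂V₂)/(γ − 1) with γ = 5/3.
P₁V₁ = 4622 J, P₂V₂ = 2606 J.
W = (4622 − 2606) / 0.6667 = 3023 J.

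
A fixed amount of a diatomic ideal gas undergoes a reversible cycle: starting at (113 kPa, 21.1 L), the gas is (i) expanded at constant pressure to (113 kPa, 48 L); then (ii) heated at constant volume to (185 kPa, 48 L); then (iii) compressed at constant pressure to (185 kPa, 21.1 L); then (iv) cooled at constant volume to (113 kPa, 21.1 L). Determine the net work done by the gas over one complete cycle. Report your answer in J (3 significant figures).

W_net ≈ -1940 J

Constant-volume legs do no work.
W(i) = (113)(48 − 21.1) = 3040 J; W(iii) = (185)(21.1 − 48) = -4976 J.
W_net = 3040 − 4976 = -1937 J (the counter-clockwise enclosed area).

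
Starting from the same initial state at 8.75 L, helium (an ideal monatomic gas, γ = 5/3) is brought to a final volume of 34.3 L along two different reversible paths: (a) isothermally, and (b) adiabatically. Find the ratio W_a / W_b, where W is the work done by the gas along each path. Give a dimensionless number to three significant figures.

W_a / W_b ≈ 1.52

Path (a) isothermal: W = P₁V₁ ln(V₂/V₁) → W_a/(P₁V₁) = 1.366.
Path (b) adiabatic: W = P₁V₁(1 − (V₁/V₂)^(γ−1))/(γ−1) → W_b/(P₁V₁) = 0.8967.
W_a / W_b = 1.366 / 0.8967 = 1.524.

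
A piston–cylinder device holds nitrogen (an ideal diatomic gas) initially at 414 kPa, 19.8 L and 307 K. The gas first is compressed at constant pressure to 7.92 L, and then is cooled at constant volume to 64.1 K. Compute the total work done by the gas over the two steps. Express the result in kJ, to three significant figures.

Step 1 (isobaric): W = PΔV = (414 kPa)(7.92 − 19.8 L) = -4918 J.
Step 2 (isochoric): W = 0 (constant volume).
W_total = -4918 + 0 = -4918 J.

W_total ≈ -4.92 kJ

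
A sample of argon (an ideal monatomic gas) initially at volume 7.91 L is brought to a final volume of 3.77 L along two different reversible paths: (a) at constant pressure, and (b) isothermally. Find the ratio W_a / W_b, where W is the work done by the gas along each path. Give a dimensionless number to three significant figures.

Path (a) isobaric: W = P₁(V₂ − V₁) → W_a/(P₁V₁) = -0.5234.
Path (b) isothermal: W = P₁V₁ ln(V₂/V₁) → W_b/(P₁V₁) = -0.7411.
W_a / W_b = -0.5234 / -0.7411 = 0.7063.

W_a / W_b ≈ 0.706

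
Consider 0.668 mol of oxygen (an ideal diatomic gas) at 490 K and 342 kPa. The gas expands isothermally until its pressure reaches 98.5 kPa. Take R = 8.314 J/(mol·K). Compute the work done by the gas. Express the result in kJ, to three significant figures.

Isothermal process: W = nRT ln(V₂/V₁) = nRT ln(P₁/P₂).
W = (0.668)(8.314)(490) × ln(342/98.5)
  = 2721 × ln(3.472) = 2721 × 1.245
W_by_gas = 3387 J.

W ≈ 3.39 kJ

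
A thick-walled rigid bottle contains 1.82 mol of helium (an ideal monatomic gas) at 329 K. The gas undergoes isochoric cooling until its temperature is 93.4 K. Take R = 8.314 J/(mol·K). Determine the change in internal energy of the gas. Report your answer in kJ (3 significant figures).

ΔU ≈ -5.35 kJ

Constant volume ⇒ W = 0, so Q = ΔU = nCᵥΔT with Cᵥ = 3R/2 = 12.47 J/(mol·K).
ΔU = (1.82)(12.47)(93.4 − 329) = -5347 J.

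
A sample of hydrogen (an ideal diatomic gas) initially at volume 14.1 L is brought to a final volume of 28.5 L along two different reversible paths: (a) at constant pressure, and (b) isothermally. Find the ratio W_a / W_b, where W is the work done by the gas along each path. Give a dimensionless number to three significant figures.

W_a / W_b ≈ 1.45

Path (a) isobaric: W = P₁(V₂ − V₁) → W_a/(P₁V₁) = 1.021.
Path (b) isothermal: W = P₁V₁ ln(V₂/V₁) → W_b/(P₁V₁) = 0.7037.
W_a / W_b = 1.021 / 0.7037 = 1.451.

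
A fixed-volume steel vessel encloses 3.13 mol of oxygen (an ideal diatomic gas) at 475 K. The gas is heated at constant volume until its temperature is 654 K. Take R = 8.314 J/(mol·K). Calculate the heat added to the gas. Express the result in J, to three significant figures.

Constant volume ⇒ W = 0, so Q = ΔU = nCᵥΔT with Cᵥ = 5R/2 = 20.79 J/(mol·K).
ΔU = (3.13)(20.79)(654 − 475) = 11645 J.

Q ≈ 11600 J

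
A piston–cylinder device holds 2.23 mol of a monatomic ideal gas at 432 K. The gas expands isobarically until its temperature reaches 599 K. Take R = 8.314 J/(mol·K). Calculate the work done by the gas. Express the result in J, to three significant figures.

W ≈ 3100 J

Isobaric: W = P ΔV = nR ΔT.
W = (2.23)(8.314)(599 − 432) = 3096 J.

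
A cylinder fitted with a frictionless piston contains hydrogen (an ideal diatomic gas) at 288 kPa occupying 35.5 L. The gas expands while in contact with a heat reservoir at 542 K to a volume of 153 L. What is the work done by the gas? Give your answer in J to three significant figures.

W ≈ 14900 J

Isothermal: W = nRT ln(V₂/V₁) = P₁V₁ ln(V₂/V₁).
P₁V₁ = (288 kPa)(35.5 L) = 10224 J.
W = 10224 × ln(153/35.5) = 10224 × 1.461
W_by_gas = 14936 J.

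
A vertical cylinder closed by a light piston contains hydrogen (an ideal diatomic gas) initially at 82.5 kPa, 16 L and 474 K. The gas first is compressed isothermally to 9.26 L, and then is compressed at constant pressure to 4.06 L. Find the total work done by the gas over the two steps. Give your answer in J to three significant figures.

Step 1 (isothermal): W = P₁V₁ ln(V₂/V₁) = (1320) ln(9.26/16) = -721.9 J.
After step 1: P = 142.5 kPa, V = 9.26 L, T = 474 K.
Step 2 (isobaric): W = PΔV = (142.5 kPa)(4.06 − 9.26 L) = -741.3 J.
W_total = -721.9 − 741.3 = -1463 J.

W_total ≈ -1460 J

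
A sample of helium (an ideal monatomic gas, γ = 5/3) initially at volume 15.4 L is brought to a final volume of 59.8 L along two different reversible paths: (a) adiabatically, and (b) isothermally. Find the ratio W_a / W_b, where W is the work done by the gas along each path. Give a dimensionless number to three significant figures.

W_a / W_b ≈ 0.658

Path (a) adiabatic: W = P₁V₁(1 − (V₁/V₂)^(γ−1))/(γ−1) → W_a/(P₁V₁) = 0.8928.
Path (b) isothermal: W = P₁V₁ ln(V₂/V₁) → W_b/(P₁V₁) = 1.357.
W_a / W_b = 0.8928 / 1.357 = 0.6581.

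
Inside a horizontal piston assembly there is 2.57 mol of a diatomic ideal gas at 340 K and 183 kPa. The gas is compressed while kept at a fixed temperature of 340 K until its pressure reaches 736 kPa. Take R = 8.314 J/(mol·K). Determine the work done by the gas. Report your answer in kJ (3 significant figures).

W ≈ -10.1 kJ

Isothermal process: W = nRT ln(V₂/V₁) = nRT ln(P₁/P₂).
W = (2.57)(8.314)(340) × ln(183/736)
  = 7265 × ln(0.2486) = 7265 × -1.392
W_by_gas = -10111 J.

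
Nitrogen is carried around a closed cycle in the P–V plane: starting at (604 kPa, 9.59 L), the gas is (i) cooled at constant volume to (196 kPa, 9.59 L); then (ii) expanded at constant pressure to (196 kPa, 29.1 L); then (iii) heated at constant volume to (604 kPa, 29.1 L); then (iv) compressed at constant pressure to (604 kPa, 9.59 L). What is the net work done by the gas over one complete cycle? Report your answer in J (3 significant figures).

W_net ≈ -7960 J

Constant-volume legs do no work.
W(ii) = (196)(29.1 − 9.59) = 3824 J; W(iv) = (604)(9.59 − 29.1) = -11784 J.
W_net = 3824 − 11784 = -7960 J (the counter-clockwise enclosed area).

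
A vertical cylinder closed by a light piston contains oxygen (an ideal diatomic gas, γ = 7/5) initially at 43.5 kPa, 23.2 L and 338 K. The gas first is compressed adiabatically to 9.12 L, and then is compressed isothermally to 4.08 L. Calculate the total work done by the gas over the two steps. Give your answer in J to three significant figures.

Step 1 (adiabatic): W = (P₁V₁ − P₂V₂)/(γ−1) = (1009 − 1466)/0.4 = -1142 J.
After step 1: P = 160.8 kPa, V = 9.12 L, T = 491 K.
Step 2 (isothermal): W = P₁V₁ ln(V₂/V₁) = (1466) ln(4.08/9.12) = -1179 J.
W_total = -1142 − 1179 = -2322 J.

W_total ≈ -2320 J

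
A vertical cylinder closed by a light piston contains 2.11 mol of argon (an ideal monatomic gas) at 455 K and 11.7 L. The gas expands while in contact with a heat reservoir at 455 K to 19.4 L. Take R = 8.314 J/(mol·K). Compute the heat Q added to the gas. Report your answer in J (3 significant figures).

Isothermal ⇒ ΔU = 0, so Q = W = nRT ln(V₂/V₁).
Q = (2.11)(8.314)(455) ln(19.4/11.7) = 7982 × 0.5057 = 4036 J.

Q ≈ 4040 J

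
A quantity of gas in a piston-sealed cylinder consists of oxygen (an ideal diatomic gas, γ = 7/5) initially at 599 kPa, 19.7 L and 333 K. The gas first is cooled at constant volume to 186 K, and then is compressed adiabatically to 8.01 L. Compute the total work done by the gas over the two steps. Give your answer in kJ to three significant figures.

W_total ≈ -7.14 kJ

Step 1 (isochoric): W = 0 (constant volume).
After step 1: P = 334.6 kPa (V unchanged).
Step 2 (adiabatic): W = (P₁V₁ − P₂V₂)/(γ−1) = (6591 − 9447)/0.4 = -7140 J.
W_total = 0 − 7140 = -7140 J.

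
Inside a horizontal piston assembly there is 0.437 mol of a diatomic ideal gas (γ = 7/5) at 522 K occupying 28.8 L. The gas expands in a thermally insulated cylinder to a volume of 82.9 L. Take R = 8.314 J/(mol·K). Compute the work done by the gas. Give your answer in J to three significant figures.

Adiabatic: TV^(γ−1) = const with γ = 7/5.
T₂ = T₁ (V₁/V₂)^(γ−1) = 522 × (28.8/82.9)^0.4 = 522 × 0.6551 = 342 K.
W_by = nCᵥ(T₁ − T₂) = (0.437)(20.79)(522 − 342) = 1635 J.

W ≈ 1640 J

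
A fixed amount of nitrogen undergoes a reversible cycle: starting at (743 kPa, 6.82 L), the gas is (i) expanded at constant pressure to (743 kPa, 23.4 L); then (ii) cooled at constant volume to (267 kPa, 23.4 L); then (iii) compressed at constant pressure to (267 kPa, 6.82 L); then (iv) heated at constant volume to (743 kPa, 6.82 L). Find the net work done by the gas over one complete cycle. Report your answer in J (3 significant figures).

Constant-volume legs do no work.
W(i) = (743)(23.4 − 6.82) = 12319 J; W(iii) = (267)(6.82 − 23.4) = -4427 J.
W_net = 12319 − 4427 = 7892 J (the clockwise enclosed area).

W_net ≈ 7890 J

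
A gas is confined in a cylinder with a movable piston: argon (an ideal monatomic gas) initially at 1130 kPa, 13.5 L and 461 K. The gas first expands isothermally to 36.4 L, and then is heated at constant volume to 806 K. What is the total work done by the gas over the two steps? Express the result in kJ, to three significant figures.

W_total ≈ 15.1 kJ

Step 1 (isothermal): W = P₁V₁ ln(V₂/V₁) = (15255) ln(36.4/13.5) = 15131 J.
Step 2 (isochoric): W = 0 (constant volume).
W_total = 15131 + 0 = 15131 J.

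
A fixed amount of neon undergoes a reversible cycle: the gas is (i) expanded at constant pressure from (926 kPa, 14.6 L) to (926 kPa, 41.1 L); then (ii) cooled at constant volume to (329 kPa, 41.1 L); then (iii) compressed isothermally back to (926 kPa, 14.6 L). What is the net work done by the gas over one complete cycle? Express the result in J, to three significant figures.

W_net ≈ 10500 J

Leg (i): W = PΔV = (926)(41.1 − 14.6) = 24539 J.
Leg (ii): W = 0.
Leg (iii): W = PᵢVᵢ ln(V_f/Vᵢ) = (13522) ln(14.6/41.1) = -13995 J.
W_net = 24539 − 13995 = 10544 J.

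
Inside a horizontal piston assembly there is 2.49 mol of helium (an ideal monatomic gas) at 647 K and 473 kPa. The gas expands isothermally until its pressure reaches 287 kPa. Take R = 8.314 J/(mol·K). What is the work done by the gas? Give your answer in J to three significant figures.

Isothermal process: W = nRT ln(V₂/V₁) = nRT ln(P₁/P₂).
W = (2.49)(8.314)(647) × ln(473/287)
  = 13394 × ln(1.648) = 13394 × 0.4996
W_by_gas = 6692 J.

W ≈ 6690 J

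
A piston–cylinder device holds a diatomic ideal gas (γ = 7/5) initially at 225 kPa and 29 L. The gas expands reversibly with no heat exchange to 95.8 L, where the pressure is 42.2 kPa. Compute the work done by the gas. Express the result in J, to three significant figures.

W ≈ 6210 J

Adiabatic: W = (P₁V₁ − P₂V₂)/(γ − 1) with γ = 7/5.
P₁V₁ = 6525 J, P₂V₂ = 4043 J.
W = (6525 − 4043) / 0.4 = 6206 J.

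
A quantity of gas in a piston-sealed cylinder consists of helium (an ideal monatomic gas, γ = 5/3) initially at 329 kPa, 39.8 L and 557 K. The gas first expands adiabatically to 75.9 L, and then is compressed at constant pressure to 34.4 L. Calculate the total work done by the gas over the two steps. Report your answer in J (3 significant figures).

W_total ≈ 2210 J

Step 1 (adiabatic): W = (P₁V₁ − P₂V₂)/(γ−1) = (13094 − 8515)/0.667 = 6869 J.
After step 1: P = 112.2 kPa, V = 75.9 L, T = 362.2 K.
Step 2 (isobaric): W = PΔV = (112.2 kPa)(34.4 − 75.9 L) = -4656 J.
W_total = 6869 − 4656 = 2213 J.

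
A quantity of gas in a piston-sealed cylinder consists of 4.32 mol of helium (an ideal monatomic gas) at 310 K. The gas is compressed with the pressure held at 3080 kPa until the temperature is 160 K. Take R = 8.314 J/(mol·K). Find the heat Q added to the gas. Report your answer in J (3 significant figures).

Q ≈ -13500 J

Isobaric: W = nRΔT = (4.32)(8.314)(-150) = -5387 J.
ΔU = nCᵥΔT with Cᵥ = 3R/2: ΔU = (4.32)(12.47)(-150) = -8081 J.
Q = ΔU + W = -8081 − 5387 = -13469 J.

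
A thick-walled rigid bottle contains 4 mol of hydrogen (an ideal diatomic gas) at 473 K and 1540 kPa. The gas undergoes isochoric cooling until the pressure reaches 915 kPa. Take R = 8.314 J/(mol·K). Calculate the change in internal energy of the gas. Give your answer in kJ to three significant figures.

Constant volume ⇒ W = 0, so Q = ΔU = nCᵥΔT with Cᵥ = 5R/2 = 20.79 J/(mol·K).
At constant V, T₂/T₁ = P₂/P₁ ⇒ ΔT = T₁(P₂/P₁ − 1) = 473·(915/1540 − 1) = -192 K.
ΔU = (4)(20.79)(-192) = -15960 J.

ΔU ≈ -16.0 kJ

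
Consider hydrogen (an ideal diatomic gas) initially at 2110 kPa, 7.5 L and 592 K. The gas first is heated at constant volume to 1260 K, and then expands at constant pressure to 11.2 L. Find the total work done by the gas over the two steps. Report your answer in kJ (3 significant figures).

W_total ≈ 16.6 kJ

Step 1 (isochoric): W = 0 (constant volume).
After step 1: P = 4491 kPa (V unchanged).
Step 2 (isobaric): W = PΔV = (4491 kPa)(11.2 − 7.5 L) = 16616 J.
W_total = 0 + 16616 = 16616 J.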